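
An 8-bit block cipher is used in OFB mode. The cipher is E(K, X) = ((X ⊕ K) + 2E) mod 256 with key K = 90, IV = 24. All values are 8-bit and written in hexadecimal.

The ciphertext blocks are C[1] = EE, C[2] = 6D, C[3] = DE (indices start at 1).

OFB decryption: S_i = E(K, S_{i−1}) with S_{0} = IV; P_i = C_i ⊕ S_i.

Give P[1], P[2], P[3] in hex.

P[1] = 0C, P[2] = CD, P[3] = 80

P[1]: S = E(K, 24) = E2; EE ⊕ E2 = 0C.
P[2]: S = E(K, E2) = A0; 6D ⊕ A0 = CD.
P[3]: S = E(K, A0) = 5E; DE ⊕ 5E = 80.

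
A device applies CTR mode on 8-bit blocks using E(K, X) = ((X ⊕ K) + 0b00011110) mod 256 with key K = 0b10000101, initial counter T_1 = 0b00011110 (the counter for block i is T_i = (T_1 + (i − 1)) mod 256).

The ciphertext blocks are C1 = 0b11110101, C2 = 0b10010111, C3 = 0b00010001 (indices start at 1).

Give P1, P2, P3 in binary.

P1 = 0b01001100, P2 = 0b00101111, P3 = 0b11010010

CTR decryption: S_i = E(K, T_i) where T_i is the counter for block i; P_i = C_i ⊕ S_i.
P1: T = 0b00011110, S = E(K, T) = 0b10111001; 0b11110101 ⊕ 0b10111001 = 0b01001100.
P2: T = 0b00011111, S = E(K, T) = 0b10111000; 0b10010111 ⊕ 0b10111000 = 0b00101111.
P3: T = 0b00100000, S = E(K, T) = 0b11000011; 0b00010001 ⊕ 0b11000011 = 0b11010010.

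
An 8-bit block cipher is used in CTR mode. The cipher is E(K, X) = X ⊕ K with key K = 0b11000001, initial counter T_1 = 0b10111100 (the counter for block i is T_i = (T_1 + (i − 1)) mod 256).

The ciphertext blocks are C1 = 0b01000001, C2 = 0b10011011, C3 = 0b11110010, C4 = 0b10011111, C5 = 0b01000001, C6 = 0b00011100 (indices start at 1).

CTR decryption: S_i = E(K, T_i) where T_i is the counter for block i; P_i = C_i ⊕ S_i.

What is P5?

P5 = 0b01000000

P5: T = 0b11000000, S = E(K, T) = 0b00000001; 0b01000001 ⊕ 0b00000001 = 0b01000000.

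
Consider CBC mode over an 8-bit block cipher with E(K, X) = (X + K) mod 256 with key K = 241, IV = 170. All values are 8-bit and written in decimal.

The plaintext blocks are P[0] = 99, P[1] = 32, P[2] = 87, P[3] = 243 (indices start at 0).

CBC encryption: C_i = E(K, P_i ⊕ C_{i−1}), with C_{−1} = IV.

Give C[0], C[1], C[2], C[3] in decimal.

C[0]: P[0] ⊕ 170 = 201; E(K, 201) = 186.
C[1]: P[1] ⊕ 186 = 154; E(K, 154) = 139.
C[2]: P[2] ⊕ 139 = 220; E(K, 220) = 205.
C[3]: P[3] ⊕ 205 = 62; E(K, 62) = 47.

C[0] = 186, C[1] = 139, C[2] = 205, C[3] = 47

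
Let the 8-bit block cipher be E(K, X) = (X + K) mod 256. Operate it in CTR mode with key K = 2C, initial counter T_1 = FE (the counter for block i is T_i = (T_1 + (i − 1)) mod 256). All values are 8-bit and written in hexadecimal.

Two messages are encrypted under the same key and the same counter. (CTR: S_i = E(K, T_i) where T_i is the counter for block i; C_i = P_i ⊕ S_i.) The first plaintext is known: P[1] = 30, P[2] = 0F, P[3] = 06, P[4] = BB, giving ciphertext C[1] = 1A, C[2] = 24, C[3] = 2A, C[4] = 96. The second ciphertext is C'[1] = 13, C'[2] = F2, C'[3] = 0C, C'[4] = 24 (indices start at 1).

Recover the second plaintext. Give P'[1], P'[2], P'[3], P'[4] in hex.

In CTR with a reused counter, both messages share the same keystream S_i, so C_i ⊕ C'_i = P_i ⊕ P'_i and thus P'_i = P_i ⊕ C_i ⊕ C'_i.
P'[1]: 30 ⊕ 1A ⊕ 13 = 39.
P'[2]: 0F ⊕ 24 ⊕ F2 = D9.
P'[3]: 06 ⊕ 2A ⊕ 0C = 20.
P'[4]: BB ⊕ 96 ⊕ 24 = 09.

P'[1] = 39, P'[2] = D9, P'[3] = 20, P'[4] = 09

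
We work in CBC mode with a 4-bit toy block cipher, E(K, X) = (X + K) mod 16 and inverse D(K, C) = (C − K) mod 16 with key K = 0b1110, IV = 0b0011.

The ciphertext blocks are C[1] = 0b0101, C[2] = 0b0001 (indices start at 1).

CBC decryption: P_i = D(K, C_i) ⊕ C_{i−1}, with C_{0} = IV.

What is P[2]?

P[2]: D(K, 0b0001) = 0b0011; 0b0011 ⊕ 0b0101 = 0b0110.

P[2] = 0b0110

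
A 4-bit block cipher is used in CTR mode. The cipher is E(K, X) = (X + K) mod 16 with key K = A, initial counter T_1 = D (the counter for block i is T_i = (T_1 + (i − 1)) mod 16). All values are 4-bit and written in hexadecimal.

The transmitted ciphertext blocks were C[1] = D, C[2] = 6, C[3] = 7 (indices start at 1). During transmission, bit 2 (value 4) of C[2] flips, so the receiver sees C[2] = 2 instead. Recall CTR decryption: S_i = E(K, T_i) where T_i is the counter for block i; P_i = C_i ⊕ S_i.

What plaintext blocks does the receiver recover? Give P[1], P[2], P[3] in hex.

Only C[2] changed, to 2. In CTR, a change in C_i flips the same bit in P_i only; the keystream is unaffected. Decrypting the received ciphertext:
P[1]: T = D, S = E(K, T) = 7; D ⊕ 7 = A.
P[2]: T = E, S = E(K, T) = 8; 2 ⊕ 8 = A.
P[3]: T = F, S = E(K, T) = 9; 7 ⊕ 9 = E.
Blocks that differ from the original plaintext: P[2].

P[1] = A, P[2] = A, P[3] = E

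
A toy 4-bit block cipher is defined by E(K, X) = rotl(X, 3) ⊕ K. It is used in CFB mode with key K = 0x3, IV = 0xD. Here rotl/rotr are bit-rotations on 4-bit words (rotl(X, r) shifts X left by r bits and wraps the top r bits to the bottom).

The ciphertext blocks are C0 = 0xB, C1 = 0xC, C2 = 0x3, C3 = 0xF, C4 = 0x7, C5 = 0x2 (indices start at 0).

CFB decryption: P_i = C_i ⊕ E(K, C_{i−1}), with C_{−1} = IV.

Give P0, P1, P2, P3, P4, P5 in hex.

P0 = 0x6, P1 = 0x2, P2 = 0x6, P3 = 0x5, P4 = 0xB, P5 = 0xA

P0: E(K, 0xD) = 0xD; 0xB ⊕ 0xD = 0x6.
P1: E(K, 0xB) = 0xE; 0xC ⊕ 0xE = 0x2.
P2: E(K, 0xC) = 0x5; 0x3 ⊕ 0x5 = 0x6.
P3: E(K, 0x3) = 0xA; 0xF ⊕ 0xA = 0x5.
P4: E(K, 0xF) = 0xC; 0x7 ⊕ 0xC = 0xB.
P5: E(K, 0x7) = 0x8; 0x2 ⊕ 0x8 = 0xA.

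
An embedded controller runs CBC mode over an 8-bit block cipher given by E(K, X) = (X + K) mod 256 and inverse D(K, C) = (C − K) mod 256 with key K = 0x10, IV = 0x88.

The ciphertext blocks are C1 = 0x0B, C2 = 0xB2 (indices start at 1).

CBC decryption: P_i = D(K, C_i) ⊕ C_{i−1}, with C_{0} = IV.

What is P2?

P2: D(K, 0xB2) = 0xA2; 0xA2 ⊕ 0x0B = 0xA9.

P2 = 0xA9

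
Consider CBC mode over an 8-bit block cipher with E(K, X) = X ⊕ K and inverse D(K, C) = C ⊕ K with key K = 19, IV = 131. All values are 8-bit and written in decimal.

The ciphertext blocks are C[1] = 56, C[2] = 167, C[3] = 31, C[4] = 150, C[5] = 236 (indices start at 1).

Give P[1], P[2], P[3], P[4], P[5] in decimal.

P[1] = 168, P[2] = 140, P[3] = 171, P[4] = 154, P[5] = 105

CBC decryption: P_i = D(K, C_i) ⊕ C_{i−1}, with C_{0} = IV.
P[1]: D(K, 56) = 43; 43 ⊕ 131 = 168.
P[2]: D(K, 167) = 180; 180 ⊕ 56 = 140.
P[3]: D(K, 31) = 12; 12 ⊕ 167 = 171.
P[4]: D(K, 150) = 133; 133 ⊕ 31 = 154.
P[5]: D(K, 236) = 255; 255 ⊕ 150 = 105.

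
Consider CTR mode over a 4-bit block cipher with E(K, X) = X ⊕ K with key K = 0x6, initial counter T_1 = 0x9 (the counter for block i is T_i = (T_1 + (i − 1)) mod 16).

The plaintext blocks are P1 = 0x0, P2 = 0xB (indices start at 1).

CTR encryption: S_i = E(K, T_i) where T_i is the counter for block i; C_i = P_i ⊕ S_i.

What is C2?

C1: T = 0x9, S = E(K, T) = 0xF; 0x0 ⊕ 0xF = 0xF.
C2: T = 0xA, S = E(K, T) = 0xC; 0xB ⊕ 0xC = 0x7.

C2 = 0x7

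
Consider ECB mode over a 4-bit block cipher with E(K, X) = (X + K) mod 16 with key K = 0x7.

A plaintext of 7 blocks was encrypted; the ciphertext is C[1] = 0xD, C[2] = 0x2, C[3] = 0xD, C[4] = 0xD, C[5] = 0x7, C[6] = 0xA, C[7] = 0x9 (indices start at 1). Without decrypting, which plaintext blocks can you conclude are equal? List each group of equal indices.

ECB encrypts each block independently with the same key, so equal ciphertext blocks imply equal plaintext blocks.
C[1] = C[3] = C[4] = 0xD, so P[1] = P[3] = P[4].

P[1] = P[3] = P[4]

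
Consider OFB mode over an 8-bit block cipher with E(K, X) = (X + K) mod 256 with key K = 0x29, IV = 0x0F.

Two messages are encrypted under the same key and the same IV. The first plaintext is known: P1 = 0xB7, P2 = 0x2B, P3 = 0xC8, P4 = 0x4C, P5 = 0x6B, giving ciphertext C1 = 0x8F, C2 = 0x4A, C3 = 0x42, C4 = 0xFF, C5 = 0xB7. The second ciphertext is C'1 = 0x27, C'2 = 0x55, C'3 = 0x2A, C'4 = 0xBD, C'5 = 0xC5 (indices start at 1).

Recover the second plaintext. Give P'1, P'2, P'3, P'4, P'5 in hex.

In OFB with a reused IV, both messages share the same keystream S_i, so C_i ⊕ C'_i = P_i ⊕ P'_i and thus P'_i = P_i ⊕ C_i ⊕ C'_i.
P'1: 0xB7 ⊕ 0x8F ⊕ 0x27 = 0x1F.
P'2: 0x2B ⊕ 0x4A ⊕ 0x55 = 0x34.
P'3: 0xC8 ⊕ 0x42 ⊕ 0x2A = 0xA0.
P'4: 0x4C ⊕ 0xFF ⊕ 0xBD = 0x0E.
P'5: 0x6B ⊕ 0xB7 ⊕ 0xC5 = 0x19.

P'1 = 0x1F, P'2 = 0x34, P'3 = 0xA0, P'4 = 0x0E, P'5 = 0x19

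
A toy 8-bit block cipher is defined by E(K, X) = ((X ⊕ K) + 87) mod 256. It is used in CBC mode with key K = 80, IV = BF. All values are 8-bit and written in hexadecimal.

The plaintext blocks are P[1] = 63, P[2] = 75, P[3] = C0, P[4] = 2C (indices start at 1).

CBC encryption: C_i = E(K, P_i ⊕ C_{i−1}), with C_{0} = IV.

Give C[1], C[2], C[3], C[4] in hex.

C[1]: P[1] ⊕ BF = DC; E(K, DC) = E3.
C[2]: P[2] ⊕ E3 = 96; E(K, 96) = 9D.
C[3]: P[3] ⊕ 9D = 5D; E(K, 5D) = 64.
C[4]: P[4] ⊕ 64 = 48; E(K, 48) = 4F.

C[1] = E3, C[2] = 9D, C[3] = 64, C[4] = 4F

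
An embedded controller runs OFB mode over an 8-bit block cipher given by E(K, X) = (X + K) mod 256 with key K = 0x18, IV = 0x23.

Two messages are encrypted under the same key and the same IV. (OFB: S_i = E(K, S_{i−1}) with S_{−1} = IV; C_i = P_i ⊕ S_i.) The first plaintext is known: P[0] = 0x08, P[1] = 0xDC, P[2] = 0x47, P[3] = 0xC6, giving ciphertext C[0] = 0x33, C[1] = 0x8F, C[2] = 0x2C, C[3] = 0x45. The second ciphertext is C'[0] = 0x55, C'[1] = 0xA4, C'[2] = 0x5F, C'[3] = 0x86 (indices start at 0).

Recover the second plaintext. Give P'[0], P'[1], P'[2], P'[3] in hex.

P'[0] = 0x6E, P'[1] = 0xF7, P'[2] = 0x34, P'[3] = 0x05

In OFB with a reused IV, both messages share the same keystream S_i, so C_i ⊕ C'_i = P_i ⊕ P'_i and thus P'_i = P_i ⊕ C_i ⊕ C'_i.
P'[0]: 0x08 ⊕ 0x33 ⊕ 0x55 = 0x6E.
P'[1]: 0xDC ⊕ 0x8F ⊕ 0xA4 = 0xF7.
P'[2]: 0x47 ⊕ 0x2C ⊕ 0x5F = 0x34.
P'[3]: 0xC6 ⊕ 0x45 ⊕ 0x86 = 0x05.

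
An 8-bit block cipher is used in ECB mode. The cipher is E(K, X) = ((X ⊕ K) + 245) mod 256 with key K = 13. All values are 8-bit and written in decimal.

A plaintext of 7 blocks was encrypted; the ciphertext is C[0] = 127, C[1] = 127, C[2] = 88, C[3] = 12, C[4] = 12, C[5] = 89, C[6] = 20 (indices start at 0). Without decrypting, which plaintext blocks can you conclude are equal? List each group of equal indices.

ECB encrypts each block independently with the same key, so equal ciphertext blocks imply equal plaintext blocks.
C[0] = C[1] = 127, so P[0] = P[1].
C[3] = C[4] = 12, so P[3] = P[4].

P[0] = P[1]; P[3] = P[4]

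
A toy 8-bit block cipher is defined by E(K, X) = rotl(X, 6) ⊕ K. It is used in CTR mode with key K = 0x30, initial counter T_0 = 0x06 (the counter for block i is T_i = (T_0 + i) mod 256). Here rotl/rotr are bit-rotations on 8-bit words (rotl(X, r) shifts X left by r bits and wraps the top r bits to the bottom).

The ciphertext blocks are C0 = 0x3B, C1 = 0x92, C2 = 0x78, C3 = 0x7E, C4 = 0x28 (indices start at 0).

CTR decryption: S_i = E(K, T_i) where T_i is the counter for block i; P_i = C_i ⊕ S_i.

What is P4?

P4 = 0x9A

P4: T = 0x0A, S = E(K, T) = 0xB2; 0x28 ⊕ 0xB2 = 0x9A.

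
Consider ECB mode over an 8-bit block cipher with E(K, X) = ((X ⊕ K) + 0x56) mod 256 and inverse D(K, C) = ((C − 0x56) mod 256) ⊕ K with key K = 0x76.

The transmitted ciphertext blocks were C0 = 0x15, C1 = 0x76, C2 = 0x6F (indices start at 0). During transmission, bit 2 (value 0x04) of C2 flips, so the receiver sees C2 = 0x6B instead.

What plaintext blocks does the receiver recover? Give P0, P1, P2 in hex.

ECB decryption: P_i = D(K, C_i).
Only C2 changed, to 0x6B. In ECB, a change in C_i affects only P_i. Decrypting the received ciphertext:
P0: D(K, 0x15) = 0xC9.
P1: D(K, 0x76) = 0x56.
P2: D(K, 0x6B) = 0x63.
Blocks that differ from the original plaintext: P2.

P0 = 0xC9, P1 = 0x56, P2 = 0x63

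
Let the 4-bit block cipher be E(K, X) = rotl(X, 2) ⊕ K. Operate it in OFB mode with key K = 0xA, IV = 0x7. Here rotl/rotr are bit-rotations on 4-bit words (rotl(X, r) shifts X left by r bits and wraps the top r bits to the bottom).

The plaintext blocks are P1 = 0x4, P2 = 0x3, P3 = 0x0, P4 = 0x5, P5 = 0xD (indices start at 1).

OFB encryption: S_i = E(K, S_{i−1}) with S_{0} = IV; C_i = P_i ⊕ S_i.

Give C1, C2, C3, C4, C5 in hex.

C1: S = E(K, 0x7) = 0x7; 0x4 ⊕ 0x7 = 0x3.
C2: S = E(K, 0x7) = 0x7; 0x3 ⊕ 0x7 = 0x4.
C3: S = E(K, 0x7) = 0x7; 0x0 ⊕ 0x7 = 0x7.
C4: S = E(K, 0x7) = 0x7; 0x5 ⊕ 0x7 = 0x2.
C5: S = E(K, 0x7) = 0x7; 0xD ⊕ 0x7 = 0xA.

C1 = 0x3, C2 = 0x4, C3 = 0x7, C4 = 0x2, C5 = 0xA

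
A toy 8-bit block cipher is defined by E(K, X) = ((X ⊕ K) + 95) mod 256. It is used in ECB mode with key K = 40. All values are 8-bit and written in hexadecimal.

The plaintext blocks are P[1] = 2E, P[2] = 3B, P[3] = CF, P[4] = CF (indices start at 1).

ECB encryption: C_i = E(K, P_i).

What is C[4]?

C[4]: E(K, CF) = 24.

C[4] = 24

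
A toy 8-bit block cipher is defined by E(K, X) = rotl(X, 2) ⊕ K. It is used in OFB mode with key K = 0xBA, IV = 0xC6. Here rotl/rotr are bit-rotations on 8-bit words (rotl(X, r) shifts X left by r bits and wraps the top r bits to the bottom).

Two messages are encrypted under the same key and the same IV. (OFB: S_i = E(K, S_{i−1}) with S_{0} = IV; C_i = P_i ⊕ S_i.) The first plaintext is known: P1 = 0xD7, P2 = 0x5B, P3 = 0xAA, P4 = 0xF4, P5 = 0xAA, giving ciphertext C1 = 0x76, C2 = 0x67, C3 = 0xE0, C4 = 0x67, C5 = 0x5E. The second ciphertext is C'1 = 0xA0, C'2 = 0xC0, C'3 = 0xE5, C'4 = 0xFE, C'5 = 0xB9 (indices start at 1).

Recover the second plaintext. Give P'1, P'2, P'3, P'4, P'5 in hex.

In OFB with a reused IV, both messages share the same keystream S_i, so C_i ⊕ C'_i = P_i ⊕ P'_i and thus P'_i = P_i ⊕ C_i ⊕ C'_i.
P'1: 0xD7 ⊕ 0x76 ⊕ 0xA0 = 0x01.
P'2: 0x5B ⊕ 0x67 ⊕ 0xC0 = 0xFC.
P'3: 0xAA ⊕ 0xE0 ⊕ 0xE5 = 0xAF.
P'4: 0xF4 ⊕ 0x67 ⊕ 0xFE = 0x6D.
P'5: 0xAA ⊕ 0x5E ⊕ 0xB9 = 0x4D.

P'1 = 0x01, P'2 = 0xFC, P'3 = 0xAF, P'4 = 0x6D, P'5 = 0x4D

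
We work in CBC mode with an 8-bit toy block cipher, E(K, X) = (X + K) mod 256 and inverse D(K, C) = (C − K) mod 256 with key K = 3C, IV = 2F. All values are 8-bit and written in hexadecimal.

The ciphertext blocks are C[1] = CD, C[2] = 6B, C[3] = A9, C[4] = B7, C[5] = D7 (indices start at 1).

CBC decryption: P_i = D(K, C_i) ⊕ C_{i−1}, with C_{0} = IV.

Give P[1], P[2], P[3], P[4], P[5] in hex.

P[1] = BE, P[2] = E2, P[3] = 06, P[4] = D2, P[5] = 2C

P[1]: D(K, CD) = 91; 91 ⊕ 2F = BE.
P[2]: D(K, 6B) = 2F; 2F ⊕ CD = E2.
P[3]: D(K, A9) = 6D; 6D ⊕ 6B = 06.
P[4]: D(K, B7) = 7B; 7B ⊕ A9 = D2.
P[5]: D(K, D7) = 9B; 9B ⊕ B7 = 2C.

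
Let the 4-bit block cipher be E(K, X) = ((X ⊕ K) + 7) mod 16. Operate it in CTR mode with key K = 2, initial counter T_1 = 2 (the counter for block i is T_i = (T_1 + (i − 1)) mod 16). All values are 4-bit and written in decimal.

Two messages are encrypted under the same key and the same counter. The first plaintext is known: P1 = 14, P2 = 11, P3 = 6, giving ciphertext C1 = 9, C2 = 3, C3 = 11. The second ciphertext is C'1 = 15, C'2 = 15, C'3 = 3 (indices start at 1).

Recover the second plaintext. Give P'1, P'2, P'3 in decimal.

In CTR with a reused counter, both messages share the same keystream S_i, so C_i ⊕ C'_i = P_i ⊕ P'_i and thus P'_i = P_i ⊕ C_i ⊕ C'_i.
P'1: 14 ⊕ 9 ⊕ 15 = 8.
P'2: 11 ⊕ 3 ⊕ 15 = 7.
P'3: 6 ⊕ 11 ⊕ 3 = 14.

P'1 = 8, P'2 = 7, P'3 = 14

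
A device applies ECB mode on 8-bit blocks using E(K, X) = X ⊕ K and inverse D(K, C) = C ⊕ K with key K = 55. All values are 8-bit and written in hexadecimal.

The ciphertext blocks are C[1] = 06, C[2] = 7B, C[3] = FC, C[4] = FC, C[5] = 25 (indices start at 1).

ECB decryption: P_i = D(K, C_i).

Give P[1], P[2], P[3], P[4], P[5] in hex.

P[1]: D(K, 06) = 53.
P[2]: D(K, 7B) = 2E.
P[3]: D(K, FC) = A9.
P[4]: D(K, FC) = A9.
P[5]: D(K, 25) = 70.

P[1] = 53, P[2] = 2E, P[3] = A9, P[4] = A9, P[5] = 70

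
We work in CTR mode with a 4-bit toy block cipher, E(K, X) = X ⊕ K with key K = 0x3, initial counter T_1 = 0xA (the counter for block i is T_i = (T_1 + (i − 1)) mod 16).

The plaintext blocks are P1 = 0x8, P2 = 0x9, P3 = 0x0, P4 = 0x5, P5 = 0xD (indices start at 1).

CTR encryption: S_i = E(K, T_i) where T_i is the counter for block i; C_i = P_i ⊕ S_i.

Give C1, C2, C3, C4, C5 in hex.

C1 = 0x1, C2 = 0x1, C3 = 0xF, C4 = 0xB, C5 = 0x0

C1: T = 0xA, S = E(K, T) = 0x9; 0x8 ⊕ 0x9 = 0x1.
C2: T = 0xB, S = E(K, T) = 0x8; 0x9 ⊕ 0x8 = 0x1.
C3: T = 0xC, S = E(K, T) = 0xF; 0x0 ⊕ 0xF = 0xF.
C4: T = 0xD, S = E(K, T) = 0xE; 0x5 ⊕ 0xE = 0xB.
C5: T = 0xE, S = E(K, T) = 0xD; 0xD ⊕ 0xD = 0x0.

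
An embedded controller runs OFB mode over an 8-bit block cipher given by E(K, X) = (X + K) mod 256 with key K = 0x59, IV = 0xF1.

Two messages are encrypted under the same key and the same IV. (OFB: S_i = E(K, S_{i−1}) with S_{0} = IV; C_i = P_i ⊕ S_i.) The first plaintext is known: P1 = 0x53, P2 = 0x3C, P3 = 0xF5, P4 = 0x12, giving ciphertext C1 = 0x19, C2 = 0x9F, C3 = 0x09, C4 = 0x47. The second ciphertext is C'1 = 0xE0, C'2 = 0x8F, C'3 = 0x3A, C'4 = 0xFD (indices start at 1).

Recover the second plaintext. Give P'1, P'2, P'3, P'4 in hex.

P'1 = 0xAA, P'2 = 0x2C, P'3 = 0xC6, P'4 = 0xA8

In OFB with a reused IV, both messages share the same keystream S_i, so C_i ⊕ C'_i = P_i ⊕ P'_i and thus P'_i = P_i ⊕ C_i ⊕ C'_i.
P'1: 0x53 ⊕ 0x19 ⊕ 0xE0 = 0xAA.
P'2: 0x3C ⊕ 0x9F ⊕ 0x8F = 0x2C.
P'3: 0xF5 ⊕ 0x09 ⊕ 0x3A = 0xC6.
P'4: 0x12 ⊕ 0x47 ⊕ 0xFD = 0xA8.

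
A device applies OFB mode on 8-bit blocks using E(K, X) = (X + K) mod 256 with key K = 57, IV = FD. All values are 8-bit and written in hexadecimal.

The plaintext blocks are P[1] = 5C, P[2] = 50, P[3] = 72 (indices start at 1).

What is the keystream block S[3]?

02

OFB encryption: S_i = E(K, S_{i−1}) with S_{0} = IV; C_i = P_i ⊕ S_i.
C[1]: S = E(K, FD) = 54; 5C ⊕ 54 = 08.
C[2]: S = E(K, 54) = AB; 50 ⊕ AB = FB.
C[3]: S = E(K, AB) = 02; 72 ⊕ 02 = 70.
So S[3] = 02.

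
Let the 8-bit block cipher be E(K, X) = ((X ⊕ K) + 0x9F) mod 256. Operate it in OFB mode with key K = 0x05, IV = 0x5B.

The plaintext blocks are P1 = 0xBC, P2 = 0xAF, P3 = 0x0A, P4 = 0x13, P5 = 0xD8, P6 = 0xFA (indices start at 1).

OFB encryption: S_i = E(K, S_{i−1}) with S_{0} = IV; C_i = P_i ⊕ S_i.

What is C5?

C1: S = E(K, 0x5B) = 0xFD; 0xBC ⊕ 0xFD = 0x41.
C2: S = E(K, 0xFD) = 0x97; 0xAF ⊕ 0x97 = 0x38.
C3: S = E(K, 0x97) = 0x31; 0x0A ⊕ 0x31 = 0x3B.
C4: S = E(K, 0x31) = 0xD3; 0x13 ⊕ 0xD3 = 0xC0.
C5: S = E(K, 0xD3) = 0x75; 0xD8 ⊕ 0x75 = 0xAD.

C5 = 0xAD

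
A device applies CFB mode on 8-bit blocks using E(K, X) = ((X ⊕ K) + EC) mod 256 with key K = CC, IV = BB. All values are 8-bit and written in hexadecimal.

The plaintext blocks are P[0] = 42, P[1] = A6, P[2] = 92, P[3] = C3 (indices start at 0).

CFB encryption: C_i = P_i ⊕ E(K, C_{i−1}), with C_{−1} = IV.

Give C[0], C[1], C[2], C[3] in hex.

C[0]: E(K, BB) = 63; 42 ⊕ 63 = 21.
C[1]: E(K, 21) = D9; A6 ⊕ D9 = 7F.
C[2]: E(K, 7F) = 9F; 92 ⊕ 9F = 0D.
C[3]: E(K, 0D) = AD; C3 ⊕ AD = 6E.

C[0] = 21, C[1] = 7F, C[2] = 0D, C[3] = 6E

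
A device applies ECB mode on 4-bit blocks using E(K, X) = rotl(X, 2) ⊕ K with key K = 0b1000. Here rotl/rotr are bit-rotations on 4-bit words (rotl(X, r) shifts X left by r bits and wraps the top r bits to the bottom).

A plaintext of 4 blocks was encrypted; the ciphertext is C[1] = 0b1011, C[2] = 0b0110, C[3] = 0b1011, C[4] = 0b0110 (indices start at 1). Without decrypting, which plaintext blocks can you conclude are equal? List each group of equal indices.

P[1] = P[3]; P[2] = P[4]

ECB encrypts each block independently with the same key, so equal ciphertext blocks imply equal plaintext blocks.
C[1] = C[3] = 0b1011, so P[1] = P[3].
C[2] = C[4] = 0b0110, so P[2] = P[4].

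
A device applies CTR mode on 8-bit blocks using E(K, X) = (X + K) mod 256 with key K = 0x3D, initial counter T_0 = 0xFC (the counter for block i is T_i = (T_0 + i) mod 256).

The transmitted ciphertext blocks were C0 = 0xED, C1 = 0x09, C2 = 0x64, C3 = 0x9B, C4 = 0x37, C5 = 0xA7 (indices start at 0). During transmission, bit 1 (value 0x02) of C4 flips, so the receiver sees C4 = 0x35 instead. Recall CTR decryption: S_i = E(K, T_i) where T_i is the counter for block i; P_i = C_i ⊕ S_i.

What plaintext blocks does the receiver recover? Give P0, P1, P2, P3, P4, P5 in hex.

Only C4 changed, to 0x35. In CTR, a change in C_i flips the same bit in P_i only; the keystream is unaffected. Decrypting the received ciphertext:
P0: T = 0xFC, S = E(K, T) = 0x39; 0xED ⊕ 0x39 = 0xD4.
P1: T = 0xFD, S = E(K, T) = 0x3A; 0x09 ⊕ 0x3A = 0x33.
P2: T = 0xFE, S = E(K, T) = 0x3B; 0x64 ⊕ 0x3B = 0x5F.
P3: T = 0xFF, S = E(K, T) = 0x3C; 0x9B ⊕ 0x3C = 0xA7.
P4: T = 0x00, S = E(K, T) = 0x3D; 0x35 ⊕ 0x3D = 0x08.
P5: T = 0x01, S = E(K, T) = 0x3E; 0xA7 ⊕ 0x3E = 0x99.
Blocks that differ from the original plaintext: P4.

P0 = 0xD4, P1 = 0x33, P2 = 0x5F, P3 = 0xA7, P4 = 0x08, P5 = 0x99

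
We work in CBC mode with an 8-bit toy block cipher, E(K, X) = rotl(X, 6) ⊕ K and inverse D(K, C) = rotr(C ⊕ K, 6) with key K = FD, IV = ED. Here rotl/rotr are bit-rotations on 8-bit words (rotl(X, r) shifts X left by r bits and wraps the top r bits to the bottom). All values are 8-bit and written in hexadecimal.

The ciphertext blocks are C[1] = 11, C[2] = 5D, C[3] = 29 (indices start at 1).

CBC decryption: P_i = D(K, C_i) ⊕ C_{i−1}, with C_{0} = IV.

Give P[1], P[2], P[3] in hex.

P[1]: D(K, 11) = B3; B3 ⊕ ED = 5E.
P[2]: D(K, 5D) = 82; 82 ⊕ 11 = 93.
P[3]: D(K, 29) = 53; 53 ⊕ 5D = 0E.

P[1] = 5E, P[2] = 93, P[3] = 0E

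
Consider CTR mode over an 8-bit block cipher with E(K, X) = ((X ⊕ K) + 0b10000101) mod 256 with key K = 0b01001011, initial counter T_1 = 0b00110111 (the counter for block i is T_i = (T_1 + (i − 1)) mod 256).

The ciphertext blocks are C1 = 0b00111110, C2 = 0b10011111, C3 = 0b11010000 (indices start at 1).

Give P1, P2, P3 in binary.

P1 = 0b00111111, P2 = 0b01100111, P3 = 0b00100111

CTR decryption: S_i = E(K, T_i) where T_i is the counter for block i; P_i = C_i ⊕ S_i.
P1: T = 0b00110111, S = E(K, T) = 0b00000001; 0b00111110 ⊕ 0b00000001 = 0b00111111.
P2: T = 0b00111000, S = E(K, T) = 0b11111000; 0b10011111 ⊕ 0b11111000 = 0b01100111.
P3: T = 0b00111001, S = E(K, T) = 0b11110111; 0b11010000 ⊕ 0b11110111 = 0b00100111.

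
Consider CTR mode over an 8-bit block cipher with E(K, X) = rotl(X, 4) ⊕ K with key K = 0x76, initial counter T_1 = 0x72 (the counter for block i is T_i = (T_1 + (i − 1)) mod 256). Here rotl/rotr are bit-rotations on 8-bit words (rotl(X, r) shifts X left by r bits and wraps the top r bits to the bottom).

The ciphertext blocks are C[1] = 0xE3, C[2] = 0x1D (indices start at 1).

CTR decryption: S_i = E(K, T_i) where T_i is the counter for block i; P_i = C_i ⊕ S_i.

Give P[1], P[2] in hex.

P[1] = 0xB2, P[2] = 0x5C

P[1]: T = 0x72, S = E(K, T) = 0x51; 0xE3 ⊕ 0x51 = 0xB2.
P[2]: T = 0x73, S = E(K, T) = 0x41; 0x1D ⊕ 0x41 = 0x5C.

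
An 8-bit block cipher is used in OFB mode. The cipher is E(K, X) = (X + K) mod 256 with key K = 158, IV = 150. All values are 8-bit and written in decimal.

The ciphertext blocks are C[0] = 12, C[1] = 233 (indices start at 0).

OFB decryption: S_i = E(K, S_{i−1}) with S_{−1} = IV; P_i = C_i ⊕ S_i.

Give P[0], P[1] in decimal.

P[0] = 56, P[1] = 59

P[0]: S = E(K, 150) = 52; 12 ⊕ 52 = 56.
P[1]: S = E(K, 52) = 210; 233 ⊕ 210 = 59.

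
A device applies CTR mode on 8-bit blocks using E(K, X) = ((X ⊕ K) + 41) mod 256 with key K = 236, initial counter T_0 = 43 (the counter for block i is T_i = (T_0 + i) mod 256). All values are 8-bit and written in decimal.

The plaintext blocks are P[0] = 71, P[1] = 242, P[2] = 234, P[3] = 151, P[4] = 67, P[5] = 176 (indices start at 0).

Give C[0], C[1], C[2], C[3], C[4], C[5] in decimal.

CTR encryption: S_i = E(K, T_i) where T_i is the counter for block i; C_i = P_i ⊕ S_i.
C[0]: T = 43, S = E(K, T) = 240; 71 ⊕ 240 = 183.
C[1]: T = 44, S = E(K, T) = 233; 242 ⊕ 233 = 27.
C[2]: T = 45, S = E(K, T) = 234; 234 ⊕ 234 = 0.
C[3]: T = 46, S = E(K, T) = 235; 151 ⊕ 235 = 124.
C[4]: T = 47, S = E(K, T) = 236; 67 ⊕ 236 = 175.
C[5]: T = 48, S = E(K, T) = 5; 176 ⊕ 5 = 181.

C[0] = 183, C[1] = 27, C[2] = 0, C[3] = 124, C[4] = 175, C[5] = 181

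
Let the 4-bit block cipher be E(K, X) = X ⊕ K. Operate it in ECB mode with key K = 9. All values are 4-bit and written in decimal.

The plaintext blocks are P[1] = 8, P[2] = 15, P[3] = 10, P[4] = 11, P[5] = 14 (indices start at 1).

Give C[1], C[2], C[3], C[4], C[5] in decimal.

C[1] = 1, C[2] = 6, C[3] = 3, C[4] = 2, C[5] = 7

ECB encryption: C_i = E(K, P_i).
C[1]: E(K, 8) = 1.
C[2]: E(K, 15) = 6.
C[3]: E(K, 10) = 3.
C[4]: E(K, 11) = 2.
C[5]: E(K, 14) = 7.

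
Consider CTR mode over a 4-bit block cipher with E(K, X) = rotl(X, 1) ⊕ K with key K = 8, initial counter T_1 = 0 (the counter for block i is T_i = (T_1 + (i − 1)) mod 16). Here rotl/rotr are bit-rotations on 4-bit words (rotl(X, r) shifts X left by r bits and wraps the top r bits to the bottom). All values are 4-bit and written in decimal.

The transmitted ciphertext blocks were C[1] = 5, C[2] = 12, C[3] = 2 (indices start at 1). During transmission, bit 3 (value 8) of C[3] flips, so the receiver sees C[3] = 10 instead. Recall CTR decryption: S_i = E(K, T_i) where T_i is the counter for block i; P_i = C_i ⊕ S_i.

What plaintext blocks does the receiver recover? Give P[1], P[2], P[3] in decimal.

P[1] = 13, P[2] = 6, P[3] = 6

Only C[3] changed, to 10. In CTR, a change in C_i flips the same bit in P_i only; the keystream is unaffected. Decrypting the received ciphertext:
P[1]: T = 0, S = E(K, T) = 8; 5 ⊕ 8 = 13.
P[2]: T = 1, S = E(K, T) = 10; 12 ⊕ 10 = 6.
P[3]: T = 2, S = E(K, T) = 12; 10 ⊕ 12 = 6.
Blocks that differ from the original plaintext: P[3].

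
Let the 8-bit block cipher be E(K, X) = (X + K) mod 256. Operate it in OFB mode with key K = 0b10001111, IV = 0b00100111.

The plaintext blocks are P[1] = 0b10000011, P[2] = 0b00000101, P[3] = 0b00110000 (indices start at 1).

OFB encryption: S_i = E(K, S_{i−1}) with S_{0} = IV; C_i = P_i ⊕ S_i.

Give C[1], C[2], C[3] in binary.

C[1]: S = E(K, 0b00100111) = 0b10110110; 0b10000011 ⊕ 0b10110110 = 0b00110101.
C[2]: S = E(K, 0b10110110) = 0b01000101; 0b00000101 ⊕ 0b01000101 = 0b01000000.
C[3]: S = E(K, 0b01000101) = 0b11010100; 0b00110000 ⊕ 0b11010100 = 0b11100100.

C[1] = 0b00110101, C[2] = 0b01000000, C[3] = 0b11100100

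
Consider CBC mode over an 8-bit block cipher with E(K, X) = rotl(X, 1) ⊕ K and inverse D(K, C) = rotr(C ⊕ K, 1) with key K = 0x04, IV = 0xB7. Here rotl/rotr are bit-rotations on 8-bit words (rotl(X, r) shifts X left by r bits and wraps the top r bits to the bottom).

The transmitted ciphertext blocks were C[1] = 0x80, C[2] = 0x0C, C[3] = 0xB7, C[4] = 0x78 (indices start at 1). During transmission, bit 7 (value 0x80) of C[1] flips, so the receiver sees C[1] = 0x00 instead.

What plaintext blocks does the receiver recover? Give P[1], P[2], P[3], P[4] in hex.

CBC decryption: P_i = D(K, C_i) ⊕ C_{i−1}, with C_{0} = IV.
Only C[1] changed, to 0x00. In CBC, a change in C_i garbles P_i and flips the same bit in P_{i+1}. Decrypting the received ciphertext:
P[1]: D(K, 0x00) = 0x02; 0x02 ⊕ 0xB7 = 0xB5.
P[2]: D(K, 0x0C) = 0x04; 0x04 ⊕ 0x00 = 0x04.
P[3]: D(K, 0xB7) = 0xD9; 0xD9 ⊕ 0x0C = 0xD5.
P[4]: D(K, 0x78) = 0x3E; 0x3E ⊕ 0xB7 = 0x89.
Blocks that differ from the original plaintext: P[1], P[2].

P[1] = 0xB5, P[2] = 0x04, P[3] = 0xD5, P[4] = 0x89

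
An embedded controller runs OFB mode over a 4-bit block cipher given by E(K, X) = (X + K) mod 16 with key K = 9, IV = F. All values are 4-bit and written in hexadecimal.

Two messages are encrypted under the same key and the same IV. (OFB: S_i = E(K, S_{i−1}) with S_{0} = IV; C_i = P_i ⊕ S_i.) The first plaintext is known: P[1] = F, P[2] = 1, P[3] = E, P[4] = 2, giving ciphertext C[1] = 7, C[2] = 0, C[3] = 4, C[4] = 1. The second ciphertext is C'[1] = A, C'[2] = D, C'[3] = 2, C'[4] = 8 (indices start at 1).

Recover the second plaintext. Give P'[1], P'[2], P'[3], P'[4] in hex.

In OFB with a reused IV, both messages share the same keystream S_i, so C_i ⊕ C'_i = P_i ⊕ P'_i and thus P'_i = P_i ⊕ C_i ⊕ C'_i.
P'[1]: F ⊕ 7 ⊕ A = 2.
P'[2]: 1 ⊕ 0 ⊕ D = C.
P'[3]: E ⊕ 4 ⊕ 2 = 8.
P'[4]: 2 ⊕ 1 ⊕ 8 = B.

P'[1] = 2, P'[2] = C, P'[3] = 8, P'[4] = B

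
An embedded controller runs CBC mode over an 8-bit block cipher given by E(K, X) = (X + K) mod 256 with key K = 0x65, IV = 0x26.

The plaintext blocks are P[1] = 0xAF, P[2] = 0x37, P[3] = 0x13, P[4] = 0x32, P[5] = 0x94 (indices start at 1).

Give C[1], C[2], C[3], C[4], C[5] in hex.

CBC encryption: C_i = E(K, P_i ⊕ C_{i−1}), with C_{0} = IV.
C[1]: P[1] ⊕ 0x26 = 0x89; E(K, 0x89) = 0xEE.
C[2]: P[2] ⊕ 0xEE = 0xD9; E(K, 0xD9) = 0x3E.
C[3]: P[3] ⊕ 0x3E = 0x2D; E(K, 0x2D) = 0x92.
C[4]: P[4] ⊕ 0x92 = 0xA0; E(K, 0xA0) = 0x05.
C[5]: P[5] ⊕ 0x05 = 0x91; E(K, 0x91) = 0xF6.

C[1] = 0xEE, C[2] = 0x3E, C[3] = 0x92, C[4] = 0x05, C[5] = 0xF6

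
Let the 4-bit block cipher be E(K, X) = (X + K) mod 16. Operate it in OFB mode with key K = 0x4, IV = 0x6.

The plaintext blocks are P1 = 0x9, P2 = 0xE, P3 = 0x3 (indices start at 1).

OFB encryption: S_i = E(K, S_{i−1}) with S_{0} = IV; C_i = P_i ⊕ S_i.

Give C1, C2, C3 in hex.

C1: S = E(K, 0x6) = 0xA; 0x9 ⊕ 0xA = 0x3.
C2: S = E(K, 0xA) = 0xE; 0xE ⊕ 0xE = 0x0.
C3: S = E(K, 0xE) = 0x2; 0x3 ⊕ 0x2 = 0x1.

C1 = 0x3, C2 = 0x0, C3 = 0x1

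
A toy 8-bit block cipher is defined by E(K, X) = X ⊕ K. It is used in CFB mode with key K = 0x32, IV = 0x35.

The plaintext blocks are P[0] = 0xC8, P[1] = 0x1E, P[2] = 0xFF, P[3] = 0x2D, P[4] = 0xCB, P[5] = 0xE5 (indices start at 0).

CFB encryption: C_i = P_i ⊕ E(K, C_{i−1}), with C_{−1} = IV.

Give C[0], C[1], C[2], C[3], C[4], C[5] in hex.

C[0]: E(K, 0x35) = 0x07; 0xC8 ⊕ 0x07 = 0xCF.
C[1]: E(K, 0xCF) = 0xFD; 0x1E ⊕ 0xFD = 0xE3.
C[2]: E(K, 0xE3) = 0xD1; 0xFF ⊕ 0xD1 = 0x2E.
C[3]: E(K, 0x2E) = 0x1C; 0x2D ⊕ 0x1C = 0x31.
C[4]: E(K, 0x31) = 0x03; 0xCB ⊕ 0x03 = 0xC8.
C[5]: E(K, 0xC8) = 0xFA; 0xE5 ⊕ 0xFA = 0x1F.

C[0] = 0xCF, C[1] = 0xE3, C[2] = 0x2E, C[3] = 0x31, C[4] = 0xC8, C[5] = 0x1F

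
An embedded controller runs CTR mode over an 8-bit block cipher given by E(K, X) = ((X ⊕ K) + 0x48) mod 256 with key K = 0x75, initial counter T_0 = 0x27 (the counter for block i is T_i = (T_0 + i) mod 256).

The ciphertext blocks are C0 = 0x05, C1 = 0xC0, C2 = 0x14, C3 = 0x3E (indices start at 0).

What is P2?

P2 = 0xB0

CTR decryption: S_i = E(K, T_i) where T_i is the counter for block i; P_i = C_i ⊕ S_i.
P2: T = 0x29, S = E(K, T) = 0xA4; 0x14 ⊕ 0xA4 = 0xB0.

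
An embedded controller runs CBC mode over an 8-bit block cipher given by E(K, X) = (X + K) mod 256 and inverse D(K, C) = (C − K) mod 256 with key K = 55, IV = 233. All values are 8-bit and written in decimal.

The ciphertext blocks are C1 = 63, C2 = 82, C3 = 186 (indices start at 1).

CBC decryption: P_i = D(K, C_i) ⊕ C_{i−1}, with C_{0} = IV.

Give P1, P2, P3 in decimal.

P1: D(K, 63) = 8; 8 ⊕ 233 = 225.
P2: D(K, 82) = 27; 27 ⊕ 63 = 36.
P3: D(K, 186) = 131; 131 ⊕ 82 = 209.

P1 = 225, P2 = 36, P3 = 209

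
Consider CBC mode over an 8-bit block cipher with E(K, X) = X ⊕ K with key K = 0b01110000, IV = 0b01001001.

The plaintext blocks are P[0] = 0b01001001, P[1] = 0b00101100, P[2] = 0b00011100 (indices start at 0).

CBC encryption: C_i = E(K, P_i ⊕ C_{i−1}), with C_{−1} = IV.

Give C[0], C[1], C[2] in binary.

C[0]: P[0] ⊕ 0b01001001 = 0b00000000; E(K, 0b00000000) = 0b01110000.
C[1]: P[1] ⊕ 0b01110000 = 0b01011100; E(K, 0b01011100) = 0b00101100.
C[2]: P[2] ⊕ 0b00101100 = 0b00110000; E(K, 0b00110000) = 0b01000000.

C[0] = 0b01110000, C[1] = 0b00101100, C[2] = 0b01000000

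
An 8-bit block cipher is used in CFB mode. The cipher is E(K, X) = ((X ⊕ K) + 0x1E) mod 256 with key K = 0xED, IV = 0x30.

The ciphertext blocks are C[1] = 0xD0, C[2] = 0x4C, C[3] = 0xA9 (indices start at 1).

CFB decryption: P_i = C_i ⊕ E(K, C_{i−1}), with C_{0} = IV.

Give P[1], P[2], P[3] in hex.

P[1] = 0x2B, P[2] = 0x17, P[3] = 0x16

P[1]: E(K, 0x30) = 0xFB; 0xD0 ⊕ 0xFB = 0x2B.
P[2]: E(K, 0xD0) = 0x5B; 0x4C ⊕ 0x5B = 0x17.
P[3]: E(K, 0x4C) = 0xBF; 0xA9 ⊕ 0xBF = 0x16.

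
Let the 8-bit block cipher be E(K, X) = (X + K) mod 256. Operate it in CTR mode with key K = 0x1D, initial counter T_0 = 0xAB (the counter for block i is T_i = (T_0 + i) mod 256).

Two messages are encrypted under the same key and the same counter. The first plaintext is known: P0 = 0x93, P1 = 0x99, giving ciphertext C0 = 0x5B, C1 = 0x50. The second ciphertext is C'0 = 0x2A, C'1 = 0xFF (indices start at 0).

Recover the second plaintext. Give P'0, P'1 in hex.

In CTR with a reused counter, both messages share the same keystream S_i, so C_i ⊕ C'_i = P_i ⊕ P'_i and thus P'_i = P_i ⊕ C_i ⊕ C'_i.
P'0: 0x93 ⊕ 0x5B ⊕ 0x2A = 0xE2.
P'1: 0x99 ⊕ 0x50 ⊕ 0xFF = 0x36.

P'0 = 0xE2, P'1 = 0x36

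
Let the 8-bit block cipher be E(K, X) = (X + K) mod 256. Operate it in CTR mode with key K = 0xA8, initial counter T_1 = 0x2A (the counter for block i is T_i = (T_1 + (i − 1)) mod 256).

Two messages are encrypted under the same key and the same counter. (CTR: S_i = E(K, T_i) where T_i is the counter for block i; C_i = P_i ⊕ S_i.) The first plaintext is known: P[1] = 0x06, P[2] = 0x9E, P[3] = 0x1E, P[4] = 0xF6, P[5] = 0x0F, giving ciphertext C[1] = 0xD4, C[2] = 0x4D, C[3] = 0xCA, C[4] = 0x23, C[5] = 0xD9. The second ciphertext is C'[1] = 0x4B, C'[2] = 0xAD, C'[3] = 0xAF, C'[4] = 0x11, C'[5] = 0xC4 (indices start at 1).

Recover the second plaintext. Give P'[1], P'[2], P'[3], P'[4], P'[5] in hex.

In CTR with a reused counter, both messages share the same keystream S_i, so C_i ⊕ C'_i = P_i ⊕ P'_i and thus P'_i = P_i ⊕ C_i ⊕ C'_i.
P'[1]: 0x06 ⊕ 0xD4 ⊕ 0x4B = 0x99.
P'[2]: 0x9E ⊕ 0x4D ⊕ 0xAD = 0x7E.
P'[3]: 0x1E ⊕ 0xCA ⊕ 0xAF = 0x7B.
P'[4]: 0xF6 ⊕ 0x23 ⊕ 0x11 = 0xC4.
P'[5]: 0x0F ⊕ 0xD9 ⊕ 0xC4 = 0x12.

P'[1] = 0x99, P'[2] = 0x7E, P'[3] = 0x7B, P'[4] = 0xC4, P'[5] = 0x12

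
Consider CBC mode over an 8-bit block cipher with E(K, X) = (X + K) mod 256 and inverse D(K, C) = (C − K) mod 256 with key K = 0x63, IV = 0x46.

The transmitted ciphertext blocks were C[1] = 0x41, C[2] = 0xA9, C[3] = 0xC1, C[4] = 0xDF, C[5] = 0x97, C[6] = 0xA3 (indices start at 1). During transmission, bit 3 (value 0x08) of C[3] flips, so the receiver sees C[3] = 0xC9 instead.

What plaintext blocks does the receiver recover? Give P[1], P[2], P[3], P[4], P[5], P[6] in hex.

CBC decryption: P_i = D(K, C_i) ⊕ C_{i−1}, with C_{0} = IV.
Only C[3] changed, to 0xC9. In CBC, a change in C_i garbles P_i and flips the same bit in P_{i+1}. Decrypting the received ciphertext:
P[1]: D(K, 0x41) = 0xDE; 0xDE ⊕ 0x46 = 0x98.
P[2]: D(K, 0xA9) = 0x46; 0x46 ⊕ 0x41 = 0x07.
P[3]: D(K, 0xC9) = 0x66; 0x66 ⊕ 0xA9 = 0xCF.
P[4]: D(K, 0xDF) = 0x7C; 0x7C ⊕ 0xC9 = 0xB5.
P[5]: D(K, 0x97) = 0x34; 0x34 ⊕ 0xDF = 0xEB.
P[6]: D(K, 0xA3) = 0x40; 0x40 ⊕ 0x97 = 0xD7.
Blocks that differ from the original plaintext: P[3], P[4].

P[1] = 0x98, P[2] = 0x07, P[3] = 0xCF, P[4] = 0xB5, P[5] = 0xEB, P[6] = 0xD7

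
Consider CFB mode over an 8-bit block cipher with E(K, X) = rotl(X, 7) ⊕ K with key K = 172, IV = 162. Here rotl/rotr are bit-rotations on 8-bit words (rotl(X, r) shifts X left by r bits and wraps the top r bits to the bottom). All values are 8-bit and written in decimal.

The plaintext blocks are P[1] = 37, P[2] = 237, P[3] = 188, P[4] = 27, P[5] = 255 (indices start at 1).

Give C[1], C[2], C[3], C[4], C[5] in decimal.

CFB encryption: C_i = P_i ⊕ E(K, C_{i−1}), with C_{0} = IV.
C[1]: E(K, 162) = 253; 37 ⊕ 253 = 216.
C[2]: E(K, 216) = 192; 237 ⊕ 192 = 45.
C[3]: E(K, 45) = 58; 188 ⊕ 58 = 134.
C[4]: E(K, 134) = 239; 27 ⊕ 239 = 244.
C[5]: E(K, 244) = 214; 255 ⊕ 214 = 41.

C[1] = 216, C[2] = 45, C[3] = 134, C[4] = 244, C[5] = 41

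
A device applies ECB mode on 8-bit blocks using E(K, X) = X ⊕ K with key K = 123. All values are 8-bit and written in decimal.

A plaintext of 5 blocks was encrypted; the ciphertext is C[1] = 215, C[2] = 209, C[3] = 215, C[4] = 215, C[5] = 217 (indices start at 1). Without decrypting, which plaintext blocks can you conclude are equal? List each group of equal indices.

P[1] = P[3] = P[4]

ECB encrypts each block independently with the same key, so equal ciphertext blocks imply equal plaintext blocks.
C[1] = C[3] = C[4] = 215, so P[1] = P[3] = P[4].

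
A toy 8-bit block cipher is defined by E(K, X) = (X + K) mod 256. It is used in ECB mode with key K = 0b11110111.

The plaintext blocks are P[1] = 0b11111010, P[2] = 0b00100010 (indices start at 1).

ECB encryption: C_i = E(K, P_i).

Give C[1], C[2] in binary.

C[1]: E(K, 0b11111010) = 0b11110001.
C[2]: E(K, 0b00100010) = 0b00011001.

C[1] = 0b11110001, C[2] = 0b00011001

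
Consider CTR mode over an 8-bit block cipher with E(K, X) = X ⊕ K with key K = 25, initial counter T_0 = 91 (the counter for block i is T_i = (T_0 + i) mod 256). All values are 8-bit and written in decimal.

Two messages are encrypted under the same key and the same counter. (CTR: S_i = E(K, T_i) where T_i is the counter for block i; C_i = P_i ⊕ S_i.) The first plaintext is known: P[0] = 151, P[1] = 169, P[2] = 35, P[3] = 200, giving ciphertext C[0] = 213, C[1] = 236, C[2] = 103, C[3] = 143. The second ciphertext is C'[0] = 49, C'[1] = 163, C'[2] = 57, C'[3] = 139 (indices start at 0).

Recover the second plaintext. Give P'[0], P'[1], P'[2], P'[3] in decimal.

In CTR with a reused counter, both messages share the same keystream S_i, so C_i ⊕ C'_i = P_i ⊕ P'_i and thus P'_i = P_i ⊕ C_i ⊕ C'_i.
P'[0]: 151 ⊕ 213 ⊕ 49 = 115.
P'[1]: 169 ⊕ 236 ⊕ 163 = 230.
P'[2]: 35 ⊕ 103 ⊕ 57 = 125.
P'[3]: 200 ⊕ 143 ⊕ 139 = 204.

P'[0] = 115, P'[1] = 230, P'[2] = 125, P'[3] = 204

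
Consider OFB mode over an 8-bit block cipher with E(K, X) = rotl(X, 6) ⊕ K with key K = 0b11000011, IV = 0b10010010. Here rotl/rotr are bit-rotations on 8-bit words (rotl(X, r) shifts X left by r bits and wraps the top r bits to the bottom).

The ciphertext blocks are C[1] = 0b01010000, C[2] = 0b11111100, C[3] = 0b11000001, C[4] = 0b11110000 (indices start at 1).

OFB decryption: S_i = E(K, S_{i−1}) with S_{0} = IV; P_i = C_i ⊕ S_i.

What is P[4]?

P[4] = 0b01100010

P[1]: S = E(K, 0b10010010) = 0b01100111; 0b01010000 ⊕ 0b01100111 = 0b00110111.
P[2]: S = E(K, 0b01100111) = 0b00011010; 0b11111100 ⊕ 0b00011010 = 0b11100110.
P[3]: S = E(K, 0b00011010) = 0b01000101; 0b11000001 ⊕ 0b01000101 = 0b10000100.
P[4]: S = E(K, 0b01000101) = 0b10010010; 0b11110000 ⊕ 0b10010010 = 0b01100010.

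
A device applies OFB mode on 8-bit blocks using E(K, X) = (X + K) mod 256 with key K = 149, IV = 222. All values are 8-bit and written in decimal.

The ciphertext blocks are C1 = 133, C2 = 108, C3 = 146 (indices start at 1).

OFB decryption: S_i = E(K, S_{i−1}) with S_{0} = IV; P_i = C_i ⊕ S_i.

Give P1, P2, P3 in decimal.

P1 = 246, P2 = 100, P3 = 15

P1: S = E(K, 222) = 115; 133 ⊕ 115 = 246.
P2: S = E(K, 115) = 8; 108 ⊕ 8 = 100.
P3: S = E(K, 8) = 157; 146 ⊕ 157 = 15.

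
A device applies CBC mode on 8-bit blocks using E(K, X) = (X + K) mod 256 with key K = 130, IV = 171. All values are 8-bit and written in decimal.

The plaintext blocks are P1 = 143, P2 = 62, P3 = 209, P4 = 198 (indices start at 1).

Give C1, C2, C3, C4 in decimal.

C1 = 166, C2 = 26, C3 = 77, C4 = 13

CBC encryption: C_i = E(K, P_i ⊕ C_{i−1}), with C_{0} = IV.
C1: P1 ⊕ 171 = 36; E(K, 36) = 166.
C2: P2 ⊕ 166 = 152; E(K, 152) = 26.
C3: P3 ⊕ 26 = 203; E(K, 203) = 77.
C4: P4 ⊕ 77 = 139; E(K, 139) = 13.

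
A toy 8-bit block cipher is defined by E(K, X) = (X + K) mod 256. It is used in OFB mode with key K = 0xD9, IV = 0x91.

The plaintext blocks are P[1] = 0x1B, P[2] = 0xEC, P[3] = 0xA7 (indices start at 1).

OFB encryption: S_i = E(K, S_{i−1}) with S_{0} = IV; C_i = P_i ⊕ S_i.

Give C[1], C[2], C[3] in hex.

C[1]: S = E(K, 0x91) = 0x6A; 0x1B ⊕ 0x6A = 0x71.
C[2]: S = E(K, 0x6A) = 0x43; 0xEC ⊕ 0x43 = 0xAF.
C[3]: S = E(K, 0x43) = 0x1C; 0xA7 ⊕ 0x1C = 0xBB.

C[1] = 0x71, C[2] = 0xAF, C[3] = 0xBB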